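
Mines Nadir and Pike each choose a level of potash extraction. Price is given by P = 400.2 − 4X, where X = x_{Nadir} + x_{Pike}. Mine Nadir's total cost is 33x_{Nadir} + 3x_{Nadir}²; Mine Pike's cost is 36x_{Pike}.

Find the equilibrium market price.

187.25

Mine Nadir's profit: π = x_{Nadir}(400.2 − 4(x_{Nadir} + x_{Pike})) − 33x_{Nadir} − 3x_{Nadir}².
∂π/∂x_{Nadir} = 367.2 − 14x_{Nadir} − 4x_{Pike} = 0, so x_{Nadir} = 918/35 − (2/7)x_{Pike}.
For Pike: ∂π/∂x_{Pike} = 364.2 − 8x_{Pike} − 4x_{Nadir} = 0 ⇒ x_{Pike} = 45.525 − 0.5x_{Nadir}.
Substituting the second reaction function into the first: x_{Nadir} = 918/35 − (2/7)(45.525 − 0.5x_{Nadir}), which gives (6/7)x_{Nadir} = 1851/140 ⇒ x_{Nadir} = 15.425.
Then x_{Pike} = 45.525 − 0.5·15.425 = 37.8125.
Equilibrium price: P = 400.2 − 4·53.2375 = 187.25.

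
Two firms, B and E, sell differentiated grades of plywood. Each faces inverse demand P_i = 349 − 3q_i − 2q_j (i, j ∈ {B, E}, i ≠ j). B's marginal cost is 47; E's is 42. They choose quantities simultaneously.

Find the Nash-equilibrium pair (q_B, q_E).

Firm B's profit: π = q_B(349 − 3q_B − 2q_E) − 47q_B.
∂π/∂q_B = 302 − 6q_B − 2q_E = 0 ⇒ q_B = 151/3 − (1/3)q_E.
Similarly q_E = 307/6 − (1/3)q_B.
Solving the two reaction functions simultaneously: (1 − (−1/3)(−1/3))q_B = 151/3 − (1/3)·(307/6), so (8/9)q_B = 599/18 and q_B = 37.4375.
Then q_E = 307/6 − (1/3)·37.4375 = 38.6875.

37.4375, 38.6875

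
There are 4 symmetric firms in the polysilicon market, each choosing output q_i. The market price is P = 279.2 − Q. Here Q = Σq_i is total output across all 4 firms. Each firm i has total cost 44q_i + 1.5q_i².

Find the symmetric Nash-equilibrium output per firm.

A representative firm's profit is π_i = q_i(279.2 − Q) − 44q_i − 1.5q_i², with Q = q_i + Σ_{j≠i} q_j.
First-order condition: 235.2 − 5q_i − Σ_{j≠i} q_j = 0.
In a symmetric equilibrium every firm chooses the same q, so Σ_{j≠i} q_j = 3q. The condition becomes 235.2 − 8q = 0, giving q = 235.2/8 = 29.4.

29.4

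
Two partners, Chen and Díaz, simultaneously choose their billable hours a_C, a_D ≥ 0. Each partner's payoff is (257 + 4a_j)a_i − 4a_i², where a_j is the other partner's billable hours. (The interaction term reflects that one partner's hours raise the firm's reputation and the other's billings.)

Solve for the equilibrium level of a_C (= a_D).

Chen's payoff is (257 + 4a_D)a_C − 4a_C².
∂π/∂a_C = 257 + 4a_D − 8a_C = 0, so a_C = 32.125 + 0.5a_D.
The game is symmetric, so in equilibrium a_D = a_C: the reaction function gives 0.5a_C = 32.125, hence a_C = 64.25.

64.25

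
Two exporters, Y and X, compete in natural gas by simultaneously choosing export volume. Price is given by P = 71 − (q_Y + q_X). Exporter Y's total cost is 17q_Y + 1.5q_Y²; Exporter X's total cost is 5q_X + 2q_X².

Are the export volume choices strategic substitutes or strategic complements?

strategic substitutes

Exporter Y's profit: π = q_Y(71 − (q_Y + q_X)) − 17q_Y − 1.5q_Y².
∂π/∂q_Y = 54 − 5q_Y − q_X = 0, so q_Y = 10.8 − 0.2q_X.
The best-response slope dq_Y/dq_X = −0.2 < 0: the reaction function is downward-sloping, so the choices are strategic substitutes.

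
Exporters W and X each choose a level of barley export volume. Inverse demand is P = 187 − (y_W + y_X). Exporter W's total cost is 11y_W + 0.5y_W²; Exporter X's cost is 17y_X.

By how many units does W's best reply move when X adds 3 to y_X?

-1

Exporter W's profit: π = y_W(187 − (y_W + y_X)) − 11y_W − 0.5y_W².
∂π/∂y_W = 176 − 3y_W − y_X = 0, so y_W = 176/3 − (1/3)y_X.
The reaction-function slope is −1/3, so a 3-unit rise in y_X moves y_W by −1/3 × 3 = −1. W's best response falls — the actions are strategic substitutes.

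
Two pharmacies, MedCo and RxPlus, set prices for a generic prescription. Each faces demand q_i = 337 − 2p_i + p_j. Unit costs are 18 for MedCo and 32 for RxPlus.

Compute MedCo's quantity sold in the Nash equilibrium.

MedCo's profit: π = (p_{MedCo} − 18)(337 − 2p_{MedCo} + p_{RxPlus}).
∂π/∂p_{MedCo} = 373 − 4p_{MedCo} + p_{RxPlus} = 0 ⇒ p_{MedCo} = 93.25 + 0.25p_{RxPlus}.
Similarly p_{RxPlus} = 100.25 + 0.25p_{MedCo}.
Plugging p_{RxPlus} into MedCo's best response: p_{MedCo} = 93.25 + 0.25(100.25 + 0.25p_{MedCo}) ⇒ 0.9375p_{MedCo} = 118.3125, so p_{MedCo} = 126.2.
Then p_{RxPlus} = 100.25 + 0.25·126.2 = 131.8.
q_{MedCo} = 337 − 2·126.2 + 131.8 = 216.4.

216.4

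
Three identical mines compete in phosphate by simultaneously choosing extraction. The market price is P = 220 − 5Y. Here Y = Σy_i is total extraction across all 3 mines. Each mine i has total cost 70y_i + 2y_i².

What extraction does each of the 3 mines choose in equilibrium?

A representative mine's profit is π_i = y_i(220 − 5Y) − 70y_i − 2y_i², with Y = y_i + Σ_{j≠i} y_j.
First-order condition: 150 − 14y_i − 5Σ_{j≠i} y_j = 0.
With identical mines, set every y_j = y: then 150 − 14y − 10y = 0, i.e. y = 150/24 = 6.25.

6.25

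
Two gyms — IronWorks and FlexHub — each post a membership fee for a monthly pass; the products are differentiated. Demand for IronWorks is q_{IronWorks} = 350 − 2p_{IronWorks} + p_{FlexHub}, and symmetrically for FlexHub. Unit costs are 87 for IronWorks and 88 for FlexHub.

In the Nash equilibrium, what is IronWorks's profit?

15417.68

IronWorks's profit: π = (p_{IronWorks} − 87)(350 − 2p_{IronWorks} + p_{FlexHub}).
∂π/∂p_{IronWorks} = 524 − 4p_{IronWorks} + p_{FlexHub} = 0 ⇒ p_{IronWorks} = 131 + 0.25p_{FlexHub}.
Similarly p_{FlexHub} = 131.5 + 0.25p_{IronWorks}.
Substituting the second reaction function into the first: p_{IronWorks} = 131 + 0.25(131.5 + 0.25p_{IronWorks}), which gives 0.9375p_{IronWorks} = 163.875 ⇒ p_{IronWorks} = 174.8.
Then p_{FlexHub} = 131.5 + 0.25·174.8 = 175.2.
q_{IronWorks} = 350 − 2·174.8 + 175.2 = 175.6.
Profit = (174.8 − 87)·175.6 = 15417.68.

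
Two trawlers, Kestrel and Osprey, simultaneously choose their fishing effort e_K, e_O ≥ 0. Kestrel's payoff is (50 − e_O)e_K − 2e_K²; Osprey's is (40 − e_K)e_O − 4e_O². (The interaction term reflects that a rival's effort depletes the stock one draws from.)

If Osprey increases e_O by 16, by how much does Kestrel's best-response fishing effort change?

-4

Expanding Kestrel's payoff: 50e_K − e_Oe_K − 2e_K².
∂π/∂e_K = 50 − e_O − 4e_K = 0, so e_K = 12.5 − 0.25e_O.
The reaction-function slope is −0.25, so a 16-unit rise in e_O moves e_K by −0.25 × 16 = −4. Kestrel's best response falls — the actions are strategic substitutes.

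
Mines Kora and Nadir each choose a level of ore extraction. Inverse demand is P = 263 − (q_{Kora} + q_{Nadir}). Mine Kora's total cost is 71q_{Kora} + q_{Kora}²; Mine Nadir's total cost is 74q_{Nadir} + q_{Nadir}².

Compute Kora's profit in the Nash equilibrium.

2979.92

Mine Kora's profit: π = q_{Kora}(263 − (q_{Kora} + q_{Nadir})) − 71q_{Kora} − q_{Kora}².
∂π/∂q_{Kora} = 192 − 4q_{Kora} − q_{Nadir} = 0, so q_{Kora} = 48 − 0.25q_{Nadir}.
By the same steps for Nadir: q_{Nadir} = 47.25 − 0.25q_{Kora}.
Solving the two reaction functions simultaneously: (1 − (−0.25)(−0.25))q_{Kora} = 48 − 0.25·47.25, so 0.9375q_{Kora} = 36.1875 and q_{Kora} = 38.6.
Then q_{Nadir} = 47.25 − 0.25·38.6 = 37.6.
Price P = 263 − 76.2 = 186.8.
Kora's profit: (186.8 − 71)·38.6 − (38.6)² = 2979.92.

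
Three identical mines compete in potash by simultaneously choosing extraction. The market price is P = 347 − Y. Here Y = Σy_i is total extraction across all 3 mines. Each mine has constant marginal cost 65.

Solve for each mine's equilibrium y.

70.5

A representative mine's profit is π_i = y_i(347 − Y) − 65y_i, with Y = y_i + Σ_{j≠i} y_j.
First-order condition: 282 − 2y_i − Σ_{j≠i} y_j = 0.
In a symmetric equilibrium every mine chooses the same y, so Σ_{j≠i} y_j = 2y. The condition becomes 282 − 4y = 0, giving y = 282/4 = 70.5.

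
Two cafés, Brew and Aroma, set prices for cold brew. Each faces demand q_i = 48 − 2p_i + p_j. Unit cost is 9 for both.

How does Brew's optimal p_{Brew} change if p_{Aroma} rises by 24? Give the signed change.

6

Brew's profit: π = (p_{Brew} − 9)(48 − 2p_{Brew} + p_{Aroma}).
∂π/∂p_{Brew} = 66 − 4p_{Brew} + p_{Aroma} = 0 ⇒ p_{Brew} = 16.5 + 0.25p_{Aroma}.
The reaction-function slope is 0.25, so a 24-unit rise in p_{Aroma} moves p_{Brew} by 0.25 × 24 = 6. Brew's best response rises — the actions are strategic complements.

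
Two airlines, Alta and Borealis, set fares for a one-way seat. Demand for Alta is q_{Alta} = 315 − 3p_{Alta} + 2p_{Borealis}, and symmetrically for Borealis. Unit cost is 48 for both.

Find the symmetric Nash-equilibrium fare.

Alta's profit: π = (p_{Alta} − 48)(315 − 3p_{Alta} + 2p_{Borealis}).
∂π/∂p_{Alta} = 459 − 6p_{Alta} + 2p_{Borealis} = 0 ⇒ p_{Alta} = 76.5 + (1/3)p_{Borealis}.
By symmetry p_{Borealis} = p_{Alta}; substituting into the reaction function, (2/3)p_{Alta} = 76.5 and p_{Alta} = 114.75.

114.75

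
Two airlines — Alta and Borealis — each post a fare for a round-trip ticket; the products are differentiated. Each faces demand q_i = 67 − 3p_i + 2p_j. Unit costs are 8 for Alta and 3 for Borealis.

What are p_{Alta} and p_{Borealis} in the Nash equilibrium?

21.8125, 19.9375

Alta's profit: π = (p_{Alta} − 8)(67 − 3p_{Alta} + 2p_{Borealis}).
∂π/∂p_{Alta} = 91 − 6p_{Alta} + 2p_{Borealis} = 0 ⇒ p_{Alta} = 91/6 + (1/3)p_{Borealis}.
Similarly p_{Borealis} = 38/3 + (1/3)p_{Alta}.
Plugging p_{Borealis} into Alta's best response: p_{Alta} = 91/6 + (1/3)(38/3 + (1/3)p_{Alta}) ⇒ (8/9)p_{Alta} = 349/18, so p_{Alta} = 21.8125.
Then p_{Borealis} = 38/3 + (1/3)·21.8125 = 19.9375.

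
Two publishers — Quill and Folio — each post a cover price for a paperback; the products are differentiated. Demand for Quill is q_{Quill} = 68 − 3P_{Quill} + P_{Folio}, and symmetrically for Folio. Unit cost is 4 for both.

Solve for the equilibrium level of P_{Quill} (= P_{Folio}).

Quill's profit: π = (P_{Quill} − 4)(68 − 3P_{Quill} + P_{Folio}).
∂π/∂P_{Quill} = 80 − 6P_{Quill} + P_{Folio} = 0 ⇒ P_{Quill} = 40/3 + (1/6)P_{Folio}.
Setting P_{Quill} = P_{Folio} in the reaction function: P_{Quill} = 40/3 + (1/6)P_{Quill}, so P_{Quill} = (40/3) / (5/6) = 16.

16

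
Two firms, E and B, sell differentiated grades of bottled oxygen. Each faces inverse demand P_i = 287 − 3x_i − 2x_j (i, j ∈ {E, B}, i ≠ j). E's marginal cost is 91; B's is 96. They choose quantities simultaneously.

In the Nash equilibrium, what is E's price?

Firm E's profit: π = x_E(287 − 3x_E − 2x_B) − 91x_E.
∂π/∂x_E = 196 − 6x_E − 2x_B = 0 ⇒ x_E = 98/3 − (1/3)x_B.
Similarly x_B = 191/6 − (1/3)x_E.
Substituting the second reaction function into the first: x_E = 98/3 − (1/3)(191/6 − (1/3)x_E), which gives (8/9)x_E = 397/18 ⇒ x_E = 24.8125.
Then x_B = 191/6 − (1/3)·24.8125 = 23.5625.
P_E = 287 − 3·24.8125 − 2·23.5625 = 165.4375.

165.4375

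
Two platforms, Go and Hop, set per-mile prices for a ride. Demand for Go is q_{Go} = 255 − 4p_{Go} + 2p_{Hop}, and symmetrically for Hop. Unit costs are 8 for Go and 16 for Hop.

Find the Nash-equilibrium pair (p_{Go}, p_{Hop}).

48.9, 52.1

Go's profit: π = (p_{Go} − 8)(255 − 4p_{Go} + 2p_{Hop}).
∂π/∂p_{Go} = 287 − 8p_{Go} + 2p_{Hop} = 0 ⇒ p_{Go} = 35.875 + 0.25p_{Hop}.
Similarly p_{Hop} = 39.875 + 0.25p_{Go}.
Substituting the second reaction function into the first: p_{Go} = 35.875 + 0.25(39.875 + 0.25p_{Go}), which gives 0.9375p_{Go} = 1467/32 ⇒ p_{Go} = 48.9.
Then p_{Hop} = 39.875 + 0.25·48.9 = 52.1.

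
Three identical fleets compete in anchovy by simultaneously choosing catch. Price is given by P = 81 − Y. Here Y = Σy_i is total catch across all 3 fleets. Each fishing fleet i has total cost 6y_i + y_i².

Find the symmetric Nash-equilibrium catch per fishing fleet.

12.5

A representative fishing fleet's profit is π_i = y_i(81 − Y) − 6y_i − y_i², with Y = y_i + Σ_{j≠i} y_j.
First-order condition: 75 − 4y_i − Σ_{j≠i} y_j = 0.
With identical fishing fleets, set every y_j = y: then 75 − 4y − 2y = 0, i.e. y = 75/6 = 12.5.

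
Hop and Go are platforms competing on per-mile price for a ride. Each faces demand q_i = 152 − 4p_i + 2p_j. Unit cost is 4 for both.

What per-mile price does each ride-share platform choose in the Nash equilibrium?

28

Hop's profit: π = (p_{Hop} − 4)(152 − 4p_{Hop} + 2p_{Go}).
∂π/∂p_{Hop} = 168 − 8p_{Hop} + 2p_{Go} = 0 ⇒ p_{Hop} = 21 + 0.25p_{Go}.
The game is symmetric, so in equilibrium p_{Go} = p_{Hop}: the reaction function gives 0.75p_{Hop} = 21, hence p_{Hop} = 28.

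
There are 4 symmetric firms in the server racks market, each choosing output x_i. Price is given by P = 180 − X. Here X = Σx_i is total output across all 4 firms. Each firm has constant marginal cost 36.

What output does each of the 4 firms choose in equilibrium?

A representative firm's profit is π_i = x_i(180 − X) − 36x_i, with X = x_i + Σ_{j≠i} x_j.
First-order condition: 144 − 2x_i − Σ_{j≠i} x_j = 0.
In a symmetric equilibrium every firm chooses the same x, so Σ_{j≠i} x_j = 3x. The condition becomes 144 − 5x = 0, giving x = 144/5 = 28.8.

28.8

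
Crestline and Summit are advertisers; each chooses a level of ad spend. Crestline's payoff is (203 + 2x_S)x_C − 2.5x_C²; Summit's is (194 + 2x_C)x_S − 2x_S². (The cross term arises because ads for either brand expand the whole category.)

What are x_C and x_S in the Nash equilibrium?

Expanding Crestline's payoff: 203x_C + 2x_Sx_C − 2.5x_C².
∂π/∂x_C = 203 + 2x_S − 5x_C = 0, so x_C = 40.6 + 0.4x_S.
Likewise for Summit: x_S = 48.5 + 0.5x_C.
Solving the two reaction functions simultaneously: (1 − (0.4)(0.5))x_C = 40.6 + 0.4·48.5, so 0.8x_C = 60 and x_C = 75.
Then x_S = 48.5 + 0.5·75 = 86.

75, 86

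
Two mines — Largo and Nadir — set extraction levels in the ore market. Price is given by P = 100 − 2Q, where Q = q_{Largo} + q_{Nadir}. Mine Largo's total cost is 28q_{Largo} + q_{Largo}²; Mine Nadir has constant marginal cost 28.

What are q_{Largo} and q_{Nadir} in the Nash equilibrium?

7.2, 14.4

Mine Largo's profit: π = q_{Largo}(100 − 2(q_{Largo} + q_{Nadir})) − 28q_{Largo} − q_{Largo}².
∂π/∂q_{Largo} = 72 − 6q_{Largo} − 2q_{Nadir} = 0, so q_{Largo} = 12 − (1/3)q_{Nadir}.
For Nadir: ∂π/∂q_{Nadir} = 72 − 4q_{Nadir} − 2q_{Largo} = 0 ⇒ q_{Nadir} = 18 − 0.5q_{Largo}.
Substituting the second reaction function into the first: q_{Largo} = 12 − (1/3)(18 − 0.5q_{Largo}), which gives (5/6)q_{Largo} = 6 ⇒ q_{Largo} = 7.2.
Then q_{Nadir} = 18 − 0.5·7.2 = 14.4.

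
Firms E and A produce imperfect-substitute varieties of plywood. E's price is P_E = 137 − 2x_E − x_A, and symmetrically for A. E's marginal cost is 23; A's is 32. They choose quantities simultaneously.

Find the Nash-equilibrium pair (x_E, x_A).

23.4, 20.4

Firm E's profit: π = x_E(137 − 2x_E − x_A) − 23x_E.
∂π/∂x_E = 114 − 4x_E − x_A = 0 ⇒ x_E = 28.5 − 0.25x_A.
Similarly x_A = 26.25 − 0.25x_E.
Plugging x_A into E's best response: x_E = 28.5 − 0.25(26.25 − 0.25x_E) ⇒ 0.9375x_E = 21.9375, so x_E = 23.4.
Then x_A = 26.25 − 0.25·23.4 = 20.4.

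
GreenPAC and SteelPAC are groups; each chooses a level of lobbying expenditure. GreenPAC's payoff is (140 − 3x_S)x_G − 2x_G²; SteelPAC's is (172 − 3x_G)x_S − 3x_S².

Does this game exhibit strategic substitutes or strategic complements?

Expanding GreenPAC's payoff: 140x_G − 3x_Sx_G − 2x_G².
∂π/∂x_G = 140 − 3x_S − 4x_G = 0, so x_G = 35 − 0.75x_S.
The best-response slope dx_G/dx_S = −0.75 < 0: the reaction function is downward-sloping, so the choices are strategic substitutes.

strategic substitutes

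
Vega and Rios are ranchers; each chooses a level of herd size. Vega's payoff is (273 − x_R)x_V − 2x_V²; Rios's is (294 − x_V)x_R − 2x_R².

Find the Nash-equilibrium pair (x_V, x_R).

Expanding Vega's payoff: 273x_V − x_Rx_V − 2x_V².
∂π/∂x_V = 273 − x_R − 4x_V = 0, so x_V = 68.25 − 0.25x_R.
Likewise for Rios: x_R = 73.5 − 0.25x_V.
Plugging x_R into Vega's best response: x_V = 68.25 − 0.25(73.5 − 0.25x_V) ⇒ 0.9375x_V = 49.875, so x_V = 53.2.
Then x_R = 73.5 − 0.25·53.2 = 60.2.

53.2, 60.2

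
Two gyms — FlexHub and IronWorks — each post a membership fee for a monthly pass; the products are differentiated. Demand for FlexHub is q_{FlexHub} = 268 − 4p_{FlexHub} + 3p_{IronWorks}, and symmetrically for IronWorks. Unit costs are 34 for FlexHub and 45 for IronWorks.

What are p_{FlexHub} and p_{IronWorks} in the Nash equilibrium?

83.2, 87.2

FlexHub's profit: π = (p_{FlexHub} − 34)(268 − 4p_{FlexHub} + 3p_{IronWorks}).
∂π/∂p_{FlexHub} = 404 − 8p_{FlexHub} + 3p_{IronWorks} = 0 ⇒ p_{FlexHub} = 50.5 + 0.375p_{IronWorks}.
Similarly p_{IronWorks} = 56 + 0.375p_{FlexHub}.
Substituting the second reaction function into the first: p_{FlexHub} = 50.5 + 0.375(56 + 0.375p_{FlexHub}), which gives (55/64)p_{FlexHub} = 71.5 ⇒ p_{FlexHub} = 83.2.
Then p_{IronWorks} = 56 + 0.375·83.2 = 87.2.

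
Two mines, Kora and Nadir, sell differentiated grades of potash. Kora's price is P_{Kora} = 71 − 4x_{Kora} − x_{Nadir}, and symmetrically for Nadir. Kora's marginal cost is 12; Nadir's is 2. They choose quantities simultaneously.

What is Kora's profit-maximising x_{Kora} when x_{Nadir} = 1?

7.25

Mine Kora's profit: π = x_{Kora}(71 − 4x_{Kora} − x_{Nadir}) − 12x_{Kora}.
∂π/∂x_{Kora} = 59 − 8x_{Kora} − x_{Nadir} = 0 ⇒ x_{Kora} = 7.375 − 0.125x_{Nadir}.
At x_{Nadir} = 1: x_{Kora} = 7.375 − 0.125·1 = 7.25.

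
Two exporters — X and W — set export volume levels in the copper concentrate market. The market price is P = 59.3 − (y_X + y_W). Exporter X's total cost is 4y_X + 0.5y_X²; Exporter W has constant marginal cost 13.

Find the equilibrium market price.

Exporter X's profit: π = y_X(59.3 − (y_X + y_W)) − 4y_X − 0.5y_X².
∂π/∂y_X = 55.3 − 3y_X − y_W = 0, so y_X = 553/30 − (1/3)y_W.
For W: ∂π/∂y_W = 46.3 − 2y_W − y_X = 0 ⇒ y_W = 23.15 − 0.5y_X.
Plugging y_W into X's best response: y_X = 553/30 − (1/3)(23.15 − 0.5y_X) ⇒ (5/6)y_X = 643/60, so y_X = 12.86.
Then y_W = 23.15 − 0.5·12.86 = 16.72.
Equilibrium price: P = 59.3 − 29.58 = 29.72.

29.72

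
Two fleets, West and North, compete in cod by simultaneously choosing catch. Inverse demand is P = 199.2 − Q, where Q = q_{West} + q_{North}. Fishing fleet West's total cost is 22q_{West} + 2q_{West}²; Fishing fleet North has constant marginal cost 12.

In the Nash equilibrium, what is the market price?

Fishing fleet West's profit: π = q_{West}(199.2 − (q_{West} + q_{North})) − 22q_{West} − 2q_{West}².
∂π/∂q_{West} = 177.2 − 6q_{West} − q_{North} = 0, so q_{West} = 443/15 − (1/6)q_{North}.
For North: ∂π/∂q_{North} = 187.2 − 2q_{North} − q_{West} = 0 ⇒ q_{North} = 93.6 − 0.5q_{West}.
Substituting the second reaction function into the first: q_{West} = 443/15 − (1/6)(93.6 − 0.5q_{West}), which gives (11/12)q_{West} = 209/15 ⇒ q_{West} = 15.2.
Then q_{North} = 93.6 − 0.5·15.2 = 86.
Equilibrium price: P = 199.2 − 101.2 = 98.

98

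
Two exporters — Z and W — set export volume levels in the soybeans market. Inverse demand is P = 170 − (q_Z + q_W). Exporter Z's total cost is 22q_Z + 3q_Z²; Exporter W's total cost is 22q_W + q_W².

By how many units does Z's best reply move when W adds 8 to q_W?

-1

Exporter Z's profit: π = q_Z(170 − (q_Z + q_W)) − 22q_Z − 3q_Z².
∂π/∂q_Z = 148 − 8q_Z − q_W = 0, so q_Z = 18.5 − 0.125q_W.
The reaction-function slope is −0.125, so an 8-unit rise in q_W moves q_Z by −0.125 × 8 = −1. Z's best response falls — the actions are strategic substitutes.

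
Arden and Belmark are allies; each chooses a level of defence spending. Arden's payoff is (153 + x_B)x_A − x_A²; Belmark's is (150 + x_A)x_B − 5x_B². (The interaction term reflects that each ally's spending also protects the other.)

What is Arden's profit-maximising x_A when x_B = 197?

Expanding Arden's payoff: 153x_A + x_Bx_A − x_A².
∂π/∂x_A = 153 + x_B − 2x_A = 0, so x_A = 76.5 + 0.5x_B.
At x_B = 197: x_A = 76.5 + 0.5·197 = 175.

175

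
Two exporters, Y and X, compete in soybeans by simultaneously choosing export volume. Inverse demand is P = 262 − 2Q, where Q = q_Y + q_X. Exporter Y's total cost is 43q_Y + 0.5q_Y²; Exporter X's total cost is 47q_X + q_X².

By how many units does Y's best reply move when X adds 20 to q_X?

-8

Exporter Y's profit: π = q_Y(262 − 2(q_Y + q_X)) − 43q_Y − 0.5q_Y².
∂π/∂q_Y = 219 − 5q_Y − 2q_X = 0, so q_Y = 43.8 − 0.4q_X.
The reaction-function slope is −0.4, so a 20-unit rise in q_X moves q_Y by −0.4 × 20 = −8. Y's best response falls — the actions are strategic substitutes.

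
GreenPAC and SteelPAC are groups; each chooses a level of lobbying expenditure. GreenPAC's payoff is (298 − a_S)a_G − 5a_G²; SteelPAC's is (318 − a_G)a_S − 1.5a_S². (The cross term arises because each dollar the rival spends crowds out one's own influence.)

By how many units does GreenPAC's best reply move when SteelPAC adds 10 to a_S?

-1

Expanding GreenPAC's payoff: 298a_G − a_Sa_G − 5a_G².
∂π/∂a_G = 298 − a_S − 10a_G = 0, so a_G = 29.8 − 0.1a_S.
The reaction-function slope is −0.1, so a 10-unit rise in a_S moves a_G by −0.1 × 10 = −1. GreenPAC's best response falls — the actions are strategic substitutes.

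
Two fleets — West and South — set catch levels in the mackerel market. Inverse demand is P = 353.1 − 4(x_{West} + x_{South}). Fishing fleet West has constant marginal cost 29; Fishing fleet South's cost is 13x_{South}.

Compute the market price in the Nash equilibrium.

131.7

Fishing fleet West's profit: π = x_{West}(353.1 − 4(x_{West} + x_{South})) − 29x_{West}.
∂π/∂x_{West} = 324.1 − 8x_{West} − 4x_{South} = 0, so x_{West} = 40.5125 − 0.5x_{South}.
By the same steps for South: x_{South} = 42.5125 − 0.5x_{West}.
Plugging x_{South} into West's best response: x_{West} = 40.5125 − 0.5(42.5125 − 0.5x_{West}) ⇒ 0.75x_{West} = 3081/160, so x_{West} = 25.675.
Then x_{South} = 42.5125 − 0.5·25.675 = 29.675.
Equilibrium price: P = 353.1 − 4·55.35 = 131.7.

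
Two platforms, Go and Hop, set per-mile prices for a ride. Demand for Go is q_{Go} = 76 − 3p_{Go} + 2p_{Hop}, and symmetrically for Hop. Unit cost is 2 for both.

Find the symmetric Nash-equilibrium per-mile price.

Go's profit: π = (p_{Go} − 2)(76 − 3p_{Go} + 2p_{Hop}).
∂π/∂p_{Go} = 82 − 6p_{Go} + 2p_{Hop} = 0 ⇒ p_{Go} = 41/3 + (1/3)p_{Hop}.
Setting p_{Go} = p_{Hop} in the reaction function: p_{Go} = 41/3 + (1/3)p_{Go}, so p_{Go} = (41/3) / (2/3) = 20.5.

20.5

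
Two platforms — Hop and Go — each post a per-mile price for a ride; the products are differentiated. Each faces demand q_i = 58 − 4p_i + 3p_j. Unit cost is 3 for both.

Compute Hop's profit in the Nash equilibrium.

Hop's profit: π = (p_{Hop} − 3)(58 − 4p_{Hop} + 3p_{Go}).
∂π/∂p_{Hop} = 70 − 8p_{Hop} + 3p_{Go} = 0 ⇒ p_{Hop} = 8.75 + 0.375p_{Go}.
By symmetry p_{Go} = p_{Hop}; substituting into the reaction function, 0.625p_{Hop} = 8.75 and p_{Hop} = 14.
q_{Hop} = 58 − 4·14 + 3·14 = 44.
Profit = (14 − 3)·44 = 484.

484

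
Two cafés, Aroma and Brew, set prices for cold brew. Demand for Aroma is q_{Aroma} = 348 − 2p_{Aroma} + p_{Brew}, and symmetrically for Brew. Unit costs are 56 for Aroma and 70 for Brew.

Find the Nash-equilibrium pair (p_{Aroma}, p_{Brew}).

Aroma's profit: π = (p_{Aroma} − 56)(348 − 2p_{Aroma} + p_{Brew}).
∂π/∂p_{Aroma} = 460 − 4p_{Aroma} + p_{Brew} = 0 ⇒ p_{Aroma} = 115 + 0.25p_{Brew}.
Similarly p_{Brew} = 122 + 0.25p_{Aroma}.
Solving the two reaction functions simultaneously: (1 − (0.25)(0.25))p_{Aroma} = 115 + 0.25·122, so 0.9375p_{Aroma} = 145.5 and p_{Aroma} = 155.2.
Then p_{Brew} = 122 + 0.25·155.2 = 160.8.

155.2, 160.8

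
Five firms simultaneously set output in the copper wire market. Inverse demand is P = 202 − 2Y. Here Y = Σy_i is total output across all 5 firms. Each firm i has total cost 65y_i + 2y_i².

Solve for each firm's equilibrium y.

8.5625

A representative firm's profit is π_i = y_i(202 − 2Y) − 65y_i − 2y_i², with Y = y_i + Σ_{j≠i} y_j.
First-order condition: 137 − 8y_i − 2Σ_{j≠i} y_j = 0.
Imposing symmetry (y_j = y for all j) turns Σ_{j≠i} y_j into 4y, so 137 = 16y and y = 8.5625.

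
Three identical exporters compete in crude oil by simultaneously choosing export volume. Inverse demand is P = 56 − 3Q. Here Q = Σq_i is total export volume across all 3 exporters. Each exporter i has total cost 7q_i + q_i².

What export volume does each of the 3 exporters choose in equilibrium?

3.5

A representative exporter's profit is π_i = q_i(56 − 3Q) − 7q_i − q_i², with Q = q_i + Σ_{j≠i} q_j.
First-order condition: 49 − 8q_i − 3Σ_{j≠i} q_j = 0.
With identical exporters, set every q_j = q: then 49 − 8q − 6q = 0, i.e. q = 49/14 = 3.5.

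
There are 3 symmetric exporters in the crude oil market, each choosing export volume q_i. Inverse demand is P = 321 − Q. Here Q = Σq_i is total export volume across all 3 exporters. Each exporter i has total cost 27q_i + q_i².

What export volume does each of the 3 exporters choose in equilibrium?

49

A representative exporter's profit is π_i = q_i(321 − Q) − 27q_i − q_i², with Q = q_i + Σ_{j≠i} q_j.
First-order condition: 294 − 4q_i − Σ_{j≠i} q_j = 0.
In a symmetric equilibrium every exporter chooses the same q, so Σ_{j≠i} q_j = 2q. The condition becomes 294 − 6q = 0, giving q = 294/6 = 49.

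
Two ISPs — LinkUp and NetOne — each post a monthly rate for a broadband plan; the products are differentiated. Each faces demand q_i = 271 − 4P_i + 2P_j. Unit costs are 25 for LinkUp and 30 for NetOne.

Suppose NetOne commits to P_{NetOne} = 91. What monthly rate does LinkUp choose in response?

69.125

LinkUp's profit: π = (P_{LinkUp} − 25)(271 − 4P_{LinkUp} + 2P_{NetOne}).
∂π/∂P_{LinkUp} = 371 − 8P_{LinkUp} + 2P_{NetOne} = 0 ⇒ P_{LinkUp} = 46.375 + 0.25P_{NetOne}.
At P_{NetOne} = 91: P_{LinkUp} = 46.375 + 0.25·91 = 69.125.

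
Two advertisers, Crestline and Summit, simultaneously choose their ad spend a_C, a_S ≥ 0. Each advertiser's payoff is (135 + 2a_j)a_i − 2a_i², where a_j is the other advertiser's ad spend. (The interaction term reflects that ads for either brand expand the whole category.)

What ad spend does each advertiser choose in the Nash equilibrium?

67.5

Crestline's payoff is (135 + 2a_S)a_C − 2a_C².
∂π/∂a_C = 135 + 2a_S − 4a_C = 0, so a_C = 33.75 + 0.5a_S.
Setting a_C = a_S in the reaction function: a_C = 33.75 + 0.5a_C, so a_C = 33.75 / 0.5 = 67.5.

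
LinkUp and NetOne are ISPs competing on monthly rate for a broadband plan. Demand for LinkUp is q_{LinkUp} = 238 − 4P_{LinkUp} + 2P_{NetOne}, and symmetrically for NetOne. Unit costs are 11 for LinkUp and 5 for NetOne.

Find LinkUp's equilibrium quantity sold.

LinkUp's profit: π = (P_{LinkUp} − 11)(238 − 4P_{LinkUp} + 2P_{NetOne}).
∂π/∂P_{LinkUp} = 282 − 8P_{LinkUp} + 2P_{NetOne} = 0 ⇒ P_{LinkUp} = 35.25 + 0.25P_{NetOne}.
Similarly P_{NetOne} = 32.25 + 0.25P_{LinkUp}.
Substituting the second reaction function into the first: P_{LinkUp} = 35.25 + 0.25(32.25 + 0.25P_{LinkUp}), which gives 0.9375P_{LinkUp} = 43.3125 ⇒ P_{LinkUp} = 46.2.
Then P_{NetOne} = 32.25 + 0.25·46.2 = 43.8.
q_{LinkUp} = 238 − 4·46.2 + 2·43.8 = 140.8.

140.8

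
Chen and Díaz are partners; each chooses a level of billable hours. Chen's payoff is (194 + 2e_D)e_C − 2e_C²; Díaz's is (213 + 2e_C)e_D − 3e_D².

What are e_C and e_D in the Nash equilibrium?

79.5, 62

Expanding Chen's payoff: 194e_C + 2e_De_C − 2e_C².
∂π/∂e_C = 194 + 2e_D − 4e_C = 0, so e_C = 48.5 + 0.5e_D.
Likewise for Díaz: e_D = 35.5 + (1/3)e_C.
Substituting the second reaction function into the first: e_C = 48.5 + 0.5(35.5 + (1/3)e_C), which gives (5/6)e_C = 66.25 ⇒ e_C = 79.5.
Then e_D = 35.5 + (1/3)·79.5 = 62.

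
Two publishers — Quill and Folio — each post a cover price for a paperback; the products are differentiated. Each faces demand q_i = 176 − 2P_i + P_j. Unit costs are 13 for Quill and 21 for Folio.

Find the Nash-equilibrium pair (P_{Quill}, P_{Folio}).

68.4, 71.6

Quill's profit: π = (P_{Quill} − 13)(176 − 2P_{Quill} + P_{Folio}).
∂π/∂P_{Quill} = 202 − 4P_{Quill} + P_{Folio} = 0 ⇒ P_{Quill} = 50.5 + 0.25P_{Folio}.
Similarly P_{Folio} = 54.5 + 0.25P_{Quill}.
Substituting the second reaction function into the first: P_{Quill} = 50.5 + 0.25(54.5 + 0.25P_{Quill}), which gives 0.9375P_{Quill} = 64.125 ⇒ P_{Quill} = 68.4.
Then P_{Folio} = 54.5 + 0.25·68.4 = 71.6.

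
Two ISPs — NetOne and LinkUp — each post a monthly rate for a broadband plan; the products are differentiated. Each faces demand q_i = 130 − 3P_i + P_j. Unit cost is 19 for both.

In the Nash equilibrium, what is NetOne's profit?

1015.68

NetOne's profit: π = (P_{NetOne} − 19)(130 − 3P_{NetOne} + P_{LinkUp}).
∂π/∂P_{NetOne} = 187 − 6P_{NetOne} + P_{LinkUp} = 0 ⇒ P_{NetOne} = 187/6 + (1/6)P_{LinkUp}.
By symmetry P_{LinkUp} = P_{NetOne}; substituting into the reaction function, (5/6)P_{NetOne} = 187/6 and P_{NetOne} = 37.4.
q_{NetOne} = 130 − 3·37.4 + 37.4 = 55.2.
Profit = (37.4 − 19)·55.2 = 1015.68.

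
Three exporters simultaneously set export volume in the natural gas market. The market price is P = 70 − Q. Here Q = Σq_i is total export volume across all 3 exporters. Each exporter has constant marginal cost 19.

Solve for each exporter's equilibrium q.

A representative exporter's profit is π_i = q_i(70 − Q) − 19q_i, with Q = q_i + Σ_{j≠i} q_j.
First-order condition: 51 − 2q_i − Σ_{j≠i} q_j = 0.
In a symmetric equilibrium every exporter chooses the same q, so Σ_{j≠i} q_j = 2q. The condition becomes 51 − 4q = 0, giving q = 51/4 = 12.75.

12.75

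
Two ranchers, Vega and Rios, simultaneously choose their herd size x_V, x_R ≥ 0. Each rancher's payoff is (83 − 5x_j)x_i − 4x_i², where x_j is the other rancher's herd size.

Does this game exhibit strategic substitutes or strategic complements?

Vega's payoff is (83 − 5x_R)x_V − 4x_V².
∂π/∂x_V = 83 − 5x_R − 8x_V = 0, so x_V = 10.375 − 0.625x_R.
The best-response slope dx_V/dx_R = −0.625 < 0: the reaction function is downward-sloping, so the choices are strategic substitutes.

strategic substitutes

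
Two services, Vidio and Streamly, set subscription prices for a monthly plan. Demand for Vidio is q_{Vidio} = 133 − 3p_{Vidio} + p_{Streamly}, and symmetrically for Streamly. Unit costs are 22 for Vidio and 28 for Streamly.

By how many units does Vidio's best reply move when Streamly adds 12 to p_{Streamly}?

Vidio's profit: π = (p_{Vidio} − 22)(133 − 3p_{Vidio} + p_{Streamly}).
∂π/∂p_{Vidio} = 199 − 6p_{Vidio} + p_{Streamly} = 0 ⇒ p_{Vidio} = 199/6 + (1/6)p_{Streamly}.
The reaction-function slope is 1/6, so a 12-unit rise in p_{Streamly} moves p_{Vidio} by 1/6 × 12 = 2. Vidio's best response rises — the actions are strategic complements.

2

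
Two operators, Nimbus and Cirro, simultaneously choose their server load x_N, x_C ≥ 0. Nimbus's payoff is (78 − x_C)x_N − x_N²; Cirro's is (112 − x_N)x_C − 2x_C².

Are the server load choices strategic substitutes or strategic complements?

Expanding Nimbus's payoff: 78x_N − x_Cx_N − x_N².
∂π/∂x_N = 78 − x_C − 2x_N = 0, so x_N = 39 − 0.5x_C.
The best-response slope dx_N/dx_C = −0.5 < 0: the reaction function is downward-sloping, so the choices are strategic substitutes.

strategic substitutes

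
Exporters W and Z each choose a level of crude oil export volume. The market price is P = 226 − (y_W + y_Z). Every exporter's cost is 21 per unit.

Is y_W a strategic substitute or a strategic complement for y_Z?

Exporter W's profit: π = y_W(226 − (y_W + y_Z)) − 21y_W.
∂π/∂y_W = 205 − 2y_W − y_Z = 0, so y_W = 102.5 − 0.5y_Z.
The best-response slope dy_W/dy_Z = −0.5 < 0: the reaction function is downward-sloping, so the choices are strategic substitutes.

strategic substitutes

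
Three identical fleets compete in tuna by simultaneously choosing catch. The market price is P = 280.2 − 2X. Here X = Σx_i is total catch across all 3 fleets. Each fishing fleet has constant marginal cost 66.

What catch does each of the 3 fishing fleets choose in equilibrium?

26.775

A representative fishing fleet's profit is π_i = x_i(280.2 − 2X) − 66x_i, with X = x_i + Σ_{j≠i} x_j.
First-order condition: 214.2 − 4x_i − 2Σ_{j≠i} x_j = 0.
With identical fishing fleets, set every x_j = x: then 214.2 − 4x − 4x = 0, i.e. x = 214.2/8 = 26.775.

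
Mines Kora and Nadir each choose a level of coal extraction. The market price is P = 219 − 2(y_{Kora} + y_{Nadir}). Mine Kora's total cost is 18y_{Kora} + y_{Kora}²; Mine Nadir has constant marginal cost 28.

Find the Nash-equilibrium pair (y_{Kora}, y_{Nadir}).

21.1, 37.2

Mine Kora's profit: π = y_{Kora}(219 − 2(y_{Kora} + y_{Nadir})) − 18y_{Kora} − y_{Kora}².
∂π/∂y_{Kora} = 201 − 6y_{Kora} − 2y_{Nadir} = 0, so y_{Kora} = 33.5 − (1/3)y_{Nadir}.
For Nadir: ∂π/∂y_{Nadir} = 191 − 4y_{Nadir} − 2y_{Kora} = 0 ⇒ y_{Nadir} = 47.75 − 0.5y_{Kora}.
Solving the two reaction functions simultaneously: (1 − (−1/3)(−0.5))y_{Kora} = 33.5 − (1/3)·47.75, so (5/6)y_{Kora} = 211/12 and y_{Kora} = 21.1.
Then y_{Nadir} = 47.75 − 0.5·21.1 = 37.2.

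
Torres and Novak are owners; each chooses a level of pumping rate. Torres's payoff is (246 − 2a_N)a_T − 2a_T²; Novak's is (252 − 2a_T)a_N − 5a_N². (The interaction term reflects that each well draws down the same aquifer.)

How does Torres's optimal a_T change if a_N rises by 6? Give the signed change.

Expanding Torres's payoff: 246a_T − 2a_Na_T − 2a_T².
∂π/∂a_T = 246 − 2a_N − 4a_T = 0, so a_T = 61.5 − 0.5a_N.
The reaction-function slope is −0.5, so a 6-unit rise in a_N moves a_T by −0.5 × 6 = −3. Torres's best response falls — the actions are strategic substitutes.

-3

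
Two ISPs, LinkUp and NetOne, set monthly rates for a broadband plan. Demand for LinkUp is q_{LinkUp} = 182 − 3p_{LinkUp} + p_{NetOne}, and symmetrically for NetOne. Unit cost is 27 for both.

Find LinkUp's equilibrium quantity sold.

76.8

LinkUp's profit: π = (p_{LinkUp} − 27)(182 − 3p_{LinkUp} + p_{NetOne}).
∂π/∂p_{LinkUp} = 263 − 6p_{LinkUp} + p_{NetOne} = 0 ⇒ p_{LinkUp} = 263/6 + (1/6)p_{NetOne}.
By symmetry p_{NetOne} = p_{LinkUp}; substituting into the reaction function, (5/6)p_{LinkUp} = 263/6 and p_{LinkUp} = 52.6.
q_{LinkUp} = 182 − 3·52.6 + 52.6 = 76.8.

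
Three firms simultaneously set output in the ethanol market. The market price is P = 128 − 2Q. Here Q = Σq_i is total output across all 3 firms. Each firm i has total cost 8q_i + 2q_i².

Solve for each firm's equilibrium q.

10

A representative firm's profit is π_i = q_i(128 − 2Q) − 8q_i − 2q_i², with Q = q_i + Σ_{j≠i} q_j.
First-order condition: 120 − 8q_i − 2Σ_{j≠i} q_j = 0.
In a symmetric equilibrium every firm chooses the same q, so Σ_{j≠i} q_j = 2q. The condition becomes 120 − 12q = 0, giving q = 120/12 = 10.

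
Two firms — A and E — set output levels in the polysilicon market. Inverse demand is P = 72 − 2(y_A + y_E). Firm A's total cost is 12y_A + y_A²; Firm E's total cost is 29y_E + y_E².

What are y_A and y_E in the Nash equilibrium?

Firm A's profit: π = y_A(72 − 2(y_A + y_E)) − 12y_A − y_A².
∂π/∂y_A = 60 − 6y_A − 2y_E = 0, so y_A = 10 − (1/3)y_E.
By the same steps for E: y_E = 43/6 − (1/3)y_A.
Solving the two reaction functions simultaneously: (1 − (−1/3)(−1/3))y_A = 10 − (1/3)·(43/6), so (8/9)y_A = 137/18 and y_A = 8.5625.
Then y_E = 43/6 − (1/3)·8.5625 = 4.3125.

8.5625, 4.3125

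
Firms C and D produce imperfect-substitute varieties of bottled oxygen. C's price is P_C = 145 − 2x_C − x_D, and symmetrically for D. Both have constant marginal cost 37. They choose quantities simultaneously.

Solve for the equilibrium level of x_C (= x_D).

21.6

Firm C's profit: π = x_C(145 − 2x_C − x_D) − 37x_C.
∂π/∂x_C = 108 − 4x_C − x_D = 0 ⇒ x_C = 27 − 0.25x_D.
By symmetry x_D = x_C; substituting into the reaction function, 1.25x_C = 27 and x_C = 21.6.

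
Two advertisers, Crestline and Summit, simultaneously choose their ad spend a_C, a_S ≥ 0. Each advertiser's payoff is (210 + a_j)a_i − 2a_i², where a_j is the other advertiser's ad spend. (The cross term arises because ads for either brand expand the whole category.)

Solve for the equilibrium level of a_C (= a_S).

Crestline's payoff is (210 + a_S)a_C − 2a_C².
∂π/∂a_C = 210 + a_S − 4a_C = 0, so a_C = 52.5 + 0.25a_S.
By symmetry a_S = a_C; substituting into the reaction function, 0.75a_C = 52.5 and a_C = 70.

70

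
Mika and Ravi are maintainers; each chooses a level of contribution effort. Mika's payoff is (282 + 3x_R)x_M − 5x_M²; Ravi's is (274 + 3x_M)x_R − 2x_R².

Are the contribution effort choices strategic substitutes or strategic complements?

strategic complements

Expanding Mika's payoff: 282x_M + 3x_Rx_M − 5x_M².
∂π/∂x_M = 282 + 3x_R − 10x_M = 0, so x_M = 28.2 + 0.3x_R.
The best-response slope dx_M/dx_R = 0.3 > 0: the reaction function is upward-sloping, so the choices are strategic complements.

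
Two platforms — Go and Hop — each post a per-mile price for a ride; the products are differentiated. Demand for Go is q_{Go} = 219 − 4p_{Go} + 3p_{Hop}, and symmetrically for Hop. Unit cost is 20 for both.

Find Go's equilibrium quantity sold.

159.2

Go's profit: π = (p_{Go} − 20)(219 − 4p_{Go} + 3p_{Hop}).
∂π/∂p_{Go} = 299 − 8p_{Go} + 3p_{Hop} = 0 ⇒ p_{Go} = 37.375 + 0.375p_{Hop}.
The game is symmetric, so in equilibrium p_{Hop} = p_{Go}: the reaction function gives 0.625p_{Go} = 37.375, hence p_{Go} = 59.8.
q_{Go} = 219 − 4·59.8 + 3·59.8 = 159.2.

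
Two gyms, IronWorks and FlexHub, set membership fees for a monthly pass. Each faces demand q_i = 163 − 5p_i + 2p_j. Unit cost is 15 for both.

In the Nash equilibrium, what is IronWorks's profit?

1087.8125

IronWorks's profit: π = (p_{IronWorks} − 15)(163 − 5p_{IronWorks} + 2p_{FlexHub}).
∂π/∂p_{IronWorks} = 238 − 10p_{IronWorks} + 2p_{FlexHub} = 0 ⇒ p_{IronWorks} = 23.8 + 0.2p_{FlexHub}.
By symmetry p_{FlexHub} = p_{IronWorks}; substituting into the reaction function, 0.8p_{IronWorks} = 23.8 and p_{IronWorks} = 29.75.
q_{IronWorks} = 163 − 5·29.75 + 2·29.75 = 73.75.
Profit = (29.75 − 15)·73.75 = 1087.8125.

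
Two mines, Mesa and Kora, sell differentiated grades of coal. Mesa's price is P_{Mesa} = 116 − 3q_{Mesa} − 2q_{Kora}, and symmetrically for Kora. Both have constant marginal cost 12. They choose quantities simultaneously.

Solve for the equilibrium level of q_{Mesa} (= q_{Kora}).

13

Mine Mesa's profit: π = q_{Mesa}(116 − 3q_{Mesa} − 2q_{Kora}) − 12q_{Mesa}.
∂π/∂q_{Mesa} = 104 − 6q_{Mesa} − 2q_{Kora} = 0 ⇒ q_{Mesa} = 52/3 − (1/3)q_{Kora}.
Setting q_{Mesa} = q_{Kora} in the reaction function: q_{Mesa} = 52/3 − (1/3)q_{Mesa}, so q_{Mesa} = (52/3) / (4/3) = 13.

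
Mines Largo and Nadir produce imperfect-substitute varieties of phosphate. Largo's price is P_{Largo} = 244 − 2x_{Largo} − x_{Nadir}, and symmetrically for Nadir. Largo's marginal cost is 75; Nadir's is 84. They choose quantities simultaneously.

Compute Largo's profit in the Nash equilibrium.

2366.72

Mine Largo's profit: π = x_{Largo}(244 − 2x_{Largo} − x_{Nadir}) − 75x_{Largo}.
∂π/∂x_{Largo} = 169 − 4x_{Largo} − x_{Nadir} = 0 ⇒ x_{Largo} = 42.25 − 0.25x_{Nadir}.
Similarly x_{Nadir} = 40 − 0.25x_{Largo}.
Substituting the second reaction function into the first: x_{Largo} = 42.25 − 0.25(40 − 0.25x_{Largo}), which gives 0.9375x_{Largo} = 32.25 ⇒ x_{Largo} = 34.4.
Then x_{Nadir} = 40 − 0.25·34.4 = 31.4.
P_{Largo} = 244 − 2·34.4 − 31.4 = 143.8.
Profit = (143.8 − 75)·34.4 = 2366.72.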